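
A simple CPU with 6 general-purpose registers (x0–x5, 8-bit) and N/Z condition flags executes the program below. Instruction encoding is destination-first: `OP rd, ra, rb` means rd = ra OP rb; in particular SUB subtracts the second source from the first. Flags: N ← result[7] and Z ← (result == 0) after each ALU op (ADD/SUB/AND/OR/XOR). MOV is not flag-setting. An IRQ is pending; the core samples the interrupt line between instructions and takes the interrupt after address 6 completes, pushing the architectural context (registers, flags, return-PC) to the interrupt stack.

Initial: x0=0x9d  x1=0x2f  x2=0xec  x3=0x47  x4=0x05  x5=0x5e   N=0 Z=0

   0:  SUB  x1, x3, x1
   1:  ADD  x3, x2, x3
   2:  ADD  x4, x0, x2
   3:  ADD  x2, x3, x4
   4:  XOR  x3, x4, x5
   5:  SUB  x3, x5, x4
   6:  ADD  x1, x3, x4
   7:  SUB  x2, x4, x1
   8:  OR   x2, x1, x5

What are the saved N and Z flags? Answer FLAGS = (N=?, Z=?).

FLAGS = (N=0, Z=0)

after  0: x0=0x9d x1=0x18 x2=0xec x3=0x47 x4=0x05 x5=0x5e  N=0 Z=0
after  1: x0=0x9d x1=0x18 x2=0xec x3=0x33 x4=0x05 x5=0x5e  N=0 Z=0
after  2: x0=0x9d x1=0x18 x2=0xec x3=0x33 x4=0x89 x5=0x5e  N=1 Z=0
after  3: x0=0x9d x1=0x18 x2=0xbc x3=0x33 x4=0x89 x5=0x5e  N=1 Z=0
after  4: x0=0x9d x1=0x18 x2=0xbc x3=0xd7 x4=0x89 x5=0x5e  N=1 Z=0
after  5: x0=0x9d x1=0x18 x2=0xbc x3=0xd5 x4=0x89 x5=0x5e  N=1 Z=0
after  6: x0=0x9d x1=0x5e x2=0xbc x3=0xd5 x4=0x89 x5=0x5e  N=0 Z=0
-- IRQ taken; context saved, return-PC = 7 --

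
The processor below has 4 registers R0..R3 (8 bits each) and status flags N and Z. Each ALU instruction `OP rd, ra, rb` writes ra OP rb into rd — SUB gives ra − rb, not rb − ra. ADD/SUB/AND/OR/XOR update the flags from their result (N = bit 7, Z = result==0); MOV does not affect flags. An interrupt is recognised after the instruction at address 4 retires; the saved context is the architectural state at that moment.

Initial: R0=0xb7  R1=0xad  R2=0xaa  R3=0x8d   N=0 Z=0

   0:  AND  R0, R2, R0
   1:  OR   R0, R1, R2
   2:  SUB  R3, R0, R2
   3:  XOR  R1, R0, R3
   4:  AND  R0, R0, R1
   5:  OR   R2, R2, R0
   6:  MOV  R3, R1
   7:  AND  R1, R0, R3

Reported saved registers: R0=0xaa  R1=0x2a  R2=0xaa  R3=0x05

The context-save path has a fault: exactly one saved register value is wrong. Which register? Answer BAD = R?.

BAD = R1

after  0: R0=0xa2 R1=0xad R2=0xaa R3=0x8d  N=1 Z=0
after  1: R0=0xaf R1=0xad R2=0xaa R3=0x8d  N=1 Z=0
after  2: R0=0xaf R1=0xad R2=0xaa R3=0x05  N=0 Z=0
after  3: R0=0xaf R1=0xaa R2=0xaa R3=0x05  N=1 Z=0
after  4: R0=0xaa R1=0xaa R2=0xaa R3=0x05  N=1 Z=0
-- IRQ taken; context saved, return-PC = 5 --
mismatch: R1: reported 0x2a vs actual 0xaa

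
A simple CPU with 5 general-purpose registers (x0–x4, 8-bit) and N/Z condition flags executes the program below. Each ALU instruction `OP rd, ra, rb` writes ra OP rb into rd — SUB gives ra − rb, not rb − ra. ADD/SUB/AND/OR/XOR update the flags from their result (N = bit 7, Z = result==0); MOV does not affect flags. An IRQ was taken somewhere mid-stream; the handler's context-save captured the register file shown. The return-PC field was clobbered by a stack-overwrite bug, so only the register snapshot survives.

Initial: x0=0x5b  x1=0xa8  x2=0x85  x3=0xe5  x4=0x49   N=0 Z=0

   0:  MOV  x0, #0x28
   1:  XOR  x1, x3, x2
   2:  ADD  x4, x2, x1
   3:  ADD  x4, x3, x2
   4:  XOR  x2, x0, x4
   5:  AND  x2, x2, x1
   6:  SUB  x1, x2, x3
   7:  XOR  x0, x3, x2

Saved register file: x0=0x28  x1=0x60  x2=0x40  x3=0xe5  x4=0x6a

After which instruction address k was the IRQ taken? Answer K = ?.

after  0: x0=0x28 x1=0xa8 x2=0x85 x3=0xe5 x4=0x49  N=0 Z=0
after  1: x0=0x28 x1=0x60 x2=0x85 x3=0xe5 x4=0x49  N=0 Z=0
after  2: x0=0x28 x1=0x60 x2=0x85 x3=0xe5 x4=0xe5  N=1 Z=0
after  3: x0=0x28 x1=0x60 x2=0x85 x3=0xe5 x4=0x6a  N=0 Z=0
after  4: x0=0x28 x1=0x60 x2=0x42 x3=0xe5 x4=0x6a  N=0 Z=0
after  5: x0=0x28 x1=0x60 x2=0x40 x3=0xe5 x4=0x6a  N=0 Z=0
-- IRQ taken; context saved, return-PC = 6 --

K = 5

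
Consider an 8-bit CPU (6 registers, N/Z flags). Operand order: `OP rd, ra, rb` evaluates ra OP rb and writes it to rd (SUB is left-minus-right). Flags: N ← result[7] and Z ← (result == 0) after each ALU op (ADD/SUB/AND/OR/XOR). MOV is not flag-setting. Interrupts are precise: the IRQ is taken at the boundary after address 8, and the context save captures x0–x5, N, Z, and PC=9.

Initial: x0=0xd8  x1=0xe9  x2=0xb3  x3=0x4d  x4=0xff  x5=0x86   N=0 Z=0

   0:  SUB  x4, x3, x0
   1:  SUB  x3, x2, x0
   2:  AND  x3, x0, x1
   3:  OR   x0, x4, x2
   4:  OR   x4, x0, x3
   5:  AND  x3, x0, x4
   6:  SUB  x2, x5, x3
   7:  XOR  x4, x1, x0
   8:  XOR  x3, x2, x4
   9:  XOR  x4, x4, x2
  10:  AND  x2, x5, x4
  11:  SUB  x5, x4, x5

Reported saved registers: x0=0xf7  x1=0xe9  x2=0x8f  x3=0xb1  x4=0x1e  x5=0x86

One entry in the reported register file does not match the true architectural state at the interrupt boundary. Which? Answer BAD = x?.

after  0: x0=0xd8 x1=0xe9 x2=0xb3 x3=0x4d x4=0x75 x5=0x86  N=0 Z=0
after  1: x0=0xd8 x1=0xe9 x2=0xb3 x3=0xdb x4=0x75 x5=0x86  N=1 Z=0
after  2: x0=0xd8 x1=0xe9 x2=0xb3 x3=0xc8 x4=0x75 x5=0x86  N=1 Z=0
after  3: x0=0xf7 x1=0xe9 x2=0xb3 x3=0xc8 x4=0x75 x5=0x86  N=1 Z=0
after  4: x0=0xf7 x1=0xe9 x2=0xb3 x3=0xc8 x4=0xff x5=0x86  N=1 Z=0
after  5: x0=0xf7 x1=0xe9 x2=0xb3 x3=0xf7 x4=0xff x5=0x86  N=1 Z=0
after  6: x0=0xf7 x1=0xe9 x2=0x8f x3=0xf7 x4=0xff x5=0x86  N=1 Z=0
after  7: x0=0xf7 x1=0xe9 x2=0x8f x3=0xf7 x4=0x1e x5=0x86  N=0 Z=0
after  8: x0=0xf7 x1=0xe9 x2=0x8f x3=0x91 x4=0x1e x5=0x86  N=1 Z=0
-- IRQ taken; context saved, return-PC = 9 --
mismatch: x3: reported 0xb1 vs actual 0x91

BAD = x3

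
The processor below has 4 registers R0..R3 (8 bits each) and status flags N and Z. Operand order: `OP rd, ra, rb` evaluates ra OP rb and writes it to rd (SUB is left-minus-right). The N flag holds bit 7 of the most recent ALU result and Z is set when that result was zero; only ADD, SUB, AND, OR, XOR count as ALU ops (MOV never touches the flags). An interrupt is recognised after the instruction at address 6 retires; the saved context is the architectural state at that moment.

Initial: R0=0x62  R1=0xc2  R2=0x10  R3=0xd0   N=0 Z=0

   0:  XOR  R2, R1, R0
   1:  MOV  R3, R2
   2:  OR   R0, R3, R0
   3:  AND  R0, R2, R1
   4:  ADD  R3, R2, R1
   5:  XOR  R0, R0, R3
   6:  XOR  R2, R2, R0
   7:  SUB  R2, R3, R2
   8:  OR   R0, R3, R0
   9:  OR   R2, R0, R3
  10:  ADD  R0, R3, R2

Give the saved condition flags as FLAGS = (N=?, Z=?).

after  0: R0=0x62 R1=0xc2 R2=0xa0 R3=0xd0  N=1 Z=0
after  1: R0=0x62 R1=0xc2 R2=0xa0 R3=0xa0  N=1 Z=0
after  2: R0=0xe2 R1=0xc2 R2=0xa0 R3=0xa0  N=1 Z=0
after  3: R0=0x80 R1=0xc2 R2=0xa0 R3=0xa0  N=1 Z=0
after  4: R0=0x80 R1=0xc2 R2=0xa0 R3=0x62  N=0 Z=0
after  5: R0=0xe2 R1=0xc2 R2=0xa0 R3=0x62  N=1 Z=0
after  6: R0=0xe2 R1=0xc2 R2=0x42 R3=0x62  N=0 Z=0
-- IRQ taken; context saved, return-PC = 7 --

FLAGS = (N=0, Z=0)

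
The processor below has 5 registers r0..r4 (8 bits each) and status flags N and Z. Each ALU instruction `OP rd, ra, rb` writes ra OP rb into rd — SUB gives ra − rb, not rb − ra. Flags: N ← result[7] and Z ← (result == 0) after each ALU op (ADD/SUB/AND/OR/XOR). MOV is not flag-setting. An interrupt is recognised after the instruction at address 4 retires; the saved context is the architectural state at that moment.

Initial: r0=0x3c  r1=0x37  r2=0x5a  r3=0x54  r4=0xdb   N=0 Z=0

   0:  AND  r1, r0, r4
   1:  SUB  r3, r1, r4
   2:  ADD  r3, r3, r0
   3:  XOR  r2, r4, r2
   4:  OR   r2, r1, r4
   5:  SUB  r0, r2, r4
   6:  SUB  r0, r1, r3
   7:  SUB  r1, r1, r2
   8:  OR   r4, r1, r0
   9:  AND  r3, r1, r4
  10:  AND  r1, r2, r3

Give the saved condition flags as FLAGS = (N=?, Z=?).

after  0: r0=0x3c r1=0x18 r2=0x5a r3=0x54 r4=0xdb  N=0 Z=0
after  1: r0=0x3c r1=0x18 r2=0x5a r3=0x3d r4=0xdb  N=0 Z=0
after  2: r0=0x3c r1=0x18 r2=0x5a r3=0x79 r4=0xdb  N=0 Z=0
after  3: r0=0x3c r1=0x18 r2=0x81 r3=0x79 r4=0xdb  N=1 Z=0
after  4: r0=0x3c r1=0x18 r2=0xdb r3=0x79 r4=0xdb  N=1 Z=0
-- IRQ taken; context saved, return-PC = 5 --

FLAGS = (N=1, Z=0)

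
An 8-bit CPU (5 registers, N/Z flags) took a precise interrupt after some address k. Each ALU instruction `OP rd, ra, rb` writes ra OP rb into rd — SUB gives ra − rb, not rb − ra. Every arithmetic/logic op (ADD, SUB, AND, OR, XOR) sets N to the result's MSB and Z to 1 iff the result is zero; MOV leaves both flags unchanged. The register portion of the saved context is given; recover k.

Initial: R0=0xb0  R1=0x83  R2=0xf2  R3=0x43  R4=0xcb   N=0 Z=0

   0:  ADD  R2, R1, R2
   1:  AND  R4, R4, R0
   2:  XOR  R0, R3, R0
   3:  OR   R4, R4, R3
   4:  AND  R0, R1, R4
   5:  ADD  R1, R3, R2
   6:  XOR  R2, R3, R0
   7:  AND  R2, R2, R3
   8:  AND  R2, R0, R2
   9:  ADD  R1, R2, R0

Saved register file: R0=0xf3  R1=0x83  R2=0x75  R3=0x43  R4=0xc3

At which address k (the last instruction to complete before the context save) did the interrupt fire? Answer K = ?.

after  0: R0=0xb0 R1=0x83 R2=0x75 R3=0x43 R4=0xcb  N=0 Z=0
after  1: R0=0xb0 R1=0x83 R2=0x75 R3=0x43 R4=0x80  N=1 Z=0
after  2: R0=0xf3 R1=0x83 R2=0x75 R3=0x43 R4=0x80  N=1 Z=0
after  3: R0=0xf3 R1=0x83 R2=0x75 R3=0x43 R4=0xc3  N=1 Z=0
-- IRQ taken; context saved, return-PC = 4 --

K = 3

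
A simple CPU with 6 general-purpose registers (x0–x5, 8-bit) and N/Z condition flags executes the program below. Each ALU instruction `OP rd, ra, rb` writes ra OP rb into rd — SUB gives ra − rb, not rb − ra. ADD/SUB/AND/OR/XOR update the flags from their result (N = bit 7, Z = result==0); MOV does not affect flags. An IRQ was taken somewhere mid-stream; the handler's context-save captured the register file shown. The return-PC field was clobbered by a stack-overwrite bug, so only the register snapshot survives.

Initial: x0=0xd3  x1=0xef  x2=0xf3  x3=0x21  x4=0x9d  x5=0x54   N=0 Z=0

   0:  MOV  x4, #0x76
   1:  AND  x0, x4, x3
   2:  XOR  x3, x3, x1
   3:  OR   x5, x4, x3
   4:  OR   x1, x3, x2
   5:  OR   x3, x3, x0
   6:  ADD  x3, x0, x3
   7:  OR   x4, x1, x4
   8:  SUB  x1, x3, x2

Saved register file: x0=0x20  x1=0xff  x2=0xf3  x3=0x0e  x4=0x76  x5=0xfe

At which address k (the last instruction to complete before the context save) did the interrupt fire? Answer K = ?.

after  0: x0=0xd3 x1=0xef x2=0xf3 x3=0x21 x4=0x76 x5=0x54  N=0 Z=0
after  1: x0=0x20 x1=0xef x2=0xf3 x3=0x21 x4=0x76 x5=0x54  N=0 Z=0
after  2: x0=0x20 x1=0xef x2=0xf3 x3=0xce x4=0x76 x5=0x54  N=1 Z=0
after  3: x0=0x20 x1=0xef x2=0xf3 x3=0xce x4=0x76 x5=0xfe  N=1 Z=0
after  4: x0=0x20 x1=0xff x2=0xf3 x3=0xce x4=0x76 x5=0xfe  N=1 Z=0
after  5: x0=0x20 x1=0xff x2=0xf3 x3=0xee x4=0x76 x5=0xfe  N=1 Z=0
after  6: x0=0x20 x1=0xff x2=0xf3 x3=0x0e x4=0x76 x5=0xfe  N=0 Z=0
-- IRQ taken; context saved, return-PC = 7 --

K = 6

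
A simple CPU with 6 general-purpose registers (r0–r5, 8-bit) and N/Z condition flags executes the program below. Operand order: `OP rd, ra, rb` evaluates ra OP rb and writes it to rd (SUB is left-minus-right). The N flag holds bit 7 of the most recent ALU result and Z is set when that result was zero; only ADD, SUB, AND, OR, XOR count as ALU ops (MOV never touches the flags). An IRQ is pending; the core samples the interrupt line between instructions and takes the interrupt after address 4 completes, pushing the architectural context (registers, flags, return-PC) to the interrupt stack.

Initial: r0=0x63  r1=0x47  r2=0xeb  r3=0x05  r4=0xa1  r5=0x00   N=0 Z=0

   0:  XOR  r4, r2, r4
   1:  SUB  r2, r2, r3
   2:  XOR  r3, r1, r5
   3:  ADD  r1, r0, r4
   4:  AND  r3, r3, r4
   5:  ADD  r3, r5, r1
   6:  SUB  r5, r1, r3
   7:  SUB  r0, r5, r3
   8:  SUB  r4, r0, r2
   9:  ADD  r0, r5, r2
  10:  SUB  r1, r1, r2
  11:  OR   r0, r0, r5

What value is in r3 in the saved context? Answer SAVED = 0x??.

SAVED = 0x42

after  0: r0=0x63 r1=0x47 r2=0xeb r3=0x05 r4=0x4a r5=0x00  N=0 Z=0
after  1: r0=0x63 r1=0x47 r2=0xe6 r3=0x05 r4=0x4a r5=0x00  N=1 Z=0
after  2: r0=0x63 r1=0x47 r2=0xe6 r3=0x47 r4=0x4a r5=0x00  N=0 Z=0
after  3: r0=0x63 r1=0xad r2=0xe6 r3=0x47 r4=0x4a r5=0x00  N=1 Z=0
after  4: r0=0x63 r1=0xad r2=0xe6 r3=0x42 r4=0x4a r5=0x00  N=0 Z=0
-- IRQ taken; context saved, return-PC = 5 --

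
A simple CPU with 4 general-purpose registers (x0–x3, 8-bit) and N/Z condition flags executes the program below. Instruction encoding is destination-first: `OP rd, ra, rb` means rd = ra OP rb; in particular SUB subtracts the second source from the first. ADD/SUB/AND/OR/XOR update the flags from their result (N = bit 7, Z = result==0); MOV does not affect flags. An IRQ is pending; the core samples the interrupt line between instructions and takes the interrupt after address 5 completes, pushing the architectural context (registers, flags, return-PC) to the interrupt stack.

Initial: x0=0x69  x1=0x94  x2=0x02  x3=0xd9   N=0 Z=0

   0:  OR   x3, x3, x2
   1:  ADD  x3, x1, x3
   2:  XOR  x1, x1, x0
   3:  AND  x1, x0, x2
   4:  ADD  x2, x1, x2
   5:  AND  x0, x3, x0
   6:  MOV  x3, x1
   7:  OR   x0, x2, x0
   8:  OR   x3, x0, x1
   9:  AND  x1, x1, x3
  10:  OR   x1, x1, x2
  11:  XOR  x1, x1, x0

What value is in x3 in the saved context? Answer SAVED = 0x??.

SAVED = 0x6f

after  0: x0=0x69 x1=0x94 x2=0x02 x3=0xdb  N=1 Z=0
after  1: x0=0x69 x1=0x94 x2=0x02 x3=0x6f  N=0 Z=0
after  2: x0=0x69 x1=0xfd x2=0x02 x3=0x6f  N=1 Z=0
after  3: x0=0x69 x1=0x00 x2=0x02 x3=0x6f  N=0 Z=1
after  4: x0=0x69 x1=0x00 x2=0x02 x3=0x6f  N=0 Z=0
after  5: x0=0x69 x1=0x00 x2=0x02 x3=0x6f  N=0 Z=0
-- IRQ taken; context saved, return-PC = 6 --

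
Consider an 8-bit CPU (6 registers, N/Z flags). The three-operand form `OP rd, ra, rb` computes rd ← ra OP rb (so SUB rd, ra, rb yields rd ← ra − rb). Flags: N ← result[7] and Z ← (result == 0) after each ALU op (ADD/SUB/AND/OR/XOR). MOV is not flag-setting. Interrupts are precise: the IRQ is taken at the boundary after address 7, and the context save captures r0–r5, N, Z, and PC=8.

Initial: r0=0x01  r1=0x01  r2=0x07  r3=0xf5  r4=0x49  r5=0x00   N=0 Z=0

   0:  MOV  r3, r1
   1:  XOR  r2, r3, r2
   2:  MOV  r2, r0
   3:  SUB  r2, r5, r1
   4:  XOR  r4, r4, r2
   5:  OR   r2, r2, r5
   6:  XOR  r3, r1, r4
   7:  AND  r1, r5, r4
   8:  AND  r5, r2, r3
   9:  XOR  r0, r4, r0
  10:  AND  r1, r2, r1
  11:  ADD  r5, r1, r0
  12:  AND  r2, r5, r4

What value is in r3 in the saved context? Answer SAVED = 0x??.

after  0: r0=0x01 r1=0x01 r2=0x07 r3=0x01 r4=0x49 r5=0x00  N=0 Z=0
after  1: r0=0x01 r1=0x01 r2=0x06 r3=0x01 r4=0x49 r5=0x00  N=0 Z=0
after  2: r0=0x01 r1=0x01 r2=0x01 r3=0x01 r4=0x49 r5=0x00  N=0 Z=0
after  3: r0=0x01 r1=0x01 r2=0xff r3=0x01 r4=0x49 r5=0x00  N=1 Z=0
after  4: r0=0x01 r1=0x01 r2=0xff r3=0x01 r4=0xb6 r5=0x00  N=1 Z=0
after  5: r0=0x01 r1=0x01 r2=0xff r3=0x01 r4=0xb6 r5=0x00  N=1 Z=0
after  6: r0=0x01 r1=0x01 r2=0xff r3=0xb7 r4=0xb6 r5=0x00  N=1 Z=0
after  7: r0=0x01 r1=0x00 r2=0xff r3=0xb7 r4=0xb6 r5=0x00  N=0 Z=1
-- IRQ taken; context saved, return-PC = 8 --

SAVED = 0xb7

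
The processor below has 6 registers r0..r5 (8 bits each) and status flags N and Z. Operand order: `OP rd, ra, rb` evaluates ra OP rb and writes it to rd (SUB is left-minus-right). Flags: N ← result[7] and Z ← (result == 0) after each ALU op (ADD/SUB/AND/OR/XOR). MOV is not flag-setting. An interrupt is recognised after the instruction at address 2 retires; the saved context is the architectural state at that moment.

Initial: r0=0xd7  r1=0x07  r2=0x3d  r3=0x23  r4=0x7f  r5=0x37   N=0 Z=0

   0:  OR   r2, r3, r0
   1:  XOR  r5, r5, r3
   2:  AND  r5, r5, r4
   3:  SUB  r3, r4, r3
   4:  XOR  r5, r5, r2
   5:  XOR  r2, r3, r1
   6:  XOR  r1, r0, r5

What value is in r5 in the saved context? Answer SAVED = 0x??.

after  0: r0=0xd7 r1=0x07 r2=0xf7 r3=0x23 r4=0x7f r5=0x37  N=1 Z=0
after  1: r0=0xd7 r1=0x07 r2=0xf7 r3=0x23 r4=0x7f r5=0x14  N=0 Z=0
after  2: r0=0xd7 r1=0x07 r2=0xf7 r3=0x23 r4=0x7f r5=0x14  N=0 Z=0
-- IRQ taken; context saved, return-PC = 3 --

SAVED = 0x14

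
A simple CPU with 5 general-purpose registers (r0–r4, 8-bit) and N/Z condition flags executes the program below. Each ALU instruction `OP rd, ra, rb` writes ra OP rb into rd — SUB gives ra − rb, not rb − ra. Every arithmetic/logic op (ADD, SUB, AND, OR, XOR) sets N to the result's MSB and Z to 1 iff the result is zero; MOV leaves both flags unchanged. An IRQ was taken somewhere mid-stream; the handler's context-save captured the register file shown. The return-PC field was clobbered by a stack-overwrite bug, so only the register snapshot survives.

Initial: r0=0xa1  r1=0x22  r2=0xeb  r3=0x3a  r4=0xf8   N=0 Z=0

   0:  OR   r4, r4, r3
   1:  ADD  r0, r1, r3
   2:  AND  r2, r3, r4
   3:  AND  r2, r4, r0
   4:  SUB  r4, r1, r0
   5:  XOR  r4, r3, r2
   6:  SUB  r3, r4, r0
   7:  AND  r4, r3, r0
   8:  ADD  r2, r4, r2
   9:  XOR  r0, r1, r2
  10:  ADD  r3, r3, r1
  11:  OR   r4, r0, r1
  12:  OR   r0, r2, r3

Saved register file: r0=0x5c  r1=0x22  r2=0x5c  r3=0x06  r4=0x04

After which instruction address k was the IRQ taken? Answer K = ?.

K = 8

after  0: r0=0xa1 r1=0x22 r2=0xeb r3=0x3a r4=0xfa  N=1 Z=0
after  1: r0=0x5c r1=0x22 r2=0xeb r3=0x3a r4=0xfa  N=0 Z=0
after  2: r0=0x5c r1=0x22 r2=0x3a r3=0x3a r4=0xfa  N=0 Z=0
after  3: r0=0x5c r1=0x22 r2=0x58 r3=0x3a r4=0xfa  N=0 Z=0
after  4: r0=0x5c r1=0x22 r2=0x58 r3=0x3a r4=0xc6  N=1 Z=0
after  5: r0=0x5c r1=0x22 r2=0x58 r3=0x3a r4=0x62  N=0 Z=0
after  6: r0=0x5c r1=0x22 r2=0x58 r3=0x06 r4=0x62  N=0 Z=0
after  7: r0=0x5c r1=0x22 r2=0x58 r3=0x06 r4=0x04  N=0 Z=0
after  8: r0=0x5c r1=0x22 r2=0x5c r3=0x06 r4=0x04  N=0 Z=0
-- IRQ taken; context saved, return-PC = 9 --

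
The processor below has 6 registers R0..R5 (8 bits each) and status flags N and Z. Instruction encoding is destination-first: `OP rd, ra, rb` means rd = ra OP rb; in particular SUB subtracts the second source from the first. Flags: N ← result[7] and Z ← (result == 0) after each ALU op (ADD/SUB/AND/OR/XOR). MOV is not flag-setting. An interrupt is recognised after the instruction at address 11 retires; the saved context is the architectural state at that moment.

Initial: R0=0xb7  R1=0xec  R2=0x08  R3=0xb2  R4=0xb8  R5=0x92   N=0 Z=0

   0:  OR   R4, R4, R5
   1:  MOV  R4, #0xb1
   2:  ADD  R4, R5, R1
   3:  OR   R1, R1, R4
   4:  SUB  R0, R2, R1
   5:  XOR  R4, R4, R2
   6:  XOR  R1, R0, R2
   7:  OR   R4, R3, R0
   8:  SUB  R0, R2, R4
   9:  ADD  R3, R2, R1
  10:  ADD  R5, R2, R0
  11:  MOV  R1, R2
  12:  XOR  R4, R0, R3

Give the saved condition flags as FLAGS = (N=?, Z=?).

FLAGS = (N=0, Z=0)

after  0: R0=0xb7 R1=0xec R2=0x08 R3=0xb2 R4=0xba R5=0x92  N=1 Z=0
after  1: R0=0xb7 R1=0xec R2=0x08 R3=0xb2 R4=0xb1 R5=0x92  N=1 Z=0
after  2: R0=0xb7 R1=0xec R2=0x08 R3=0xb2 R4=0x7e R5=0x92  N=0 Z=0
after  3: R0=0xb7 R1=0xfe R2=0x08 R3=0xb2 R4=0x7e R5=0x92  N=1 Z=0
after  4: R0=0x0a R1=0xfe R2=0x08 R3=0xb2 R4=0x7e R5=0x92  N=0 Z=0
after  5: R0=0x0a R1=0xfe R2=0x08 R3=0xb2 R4=0x76 R5=0x92  N=0 Z=0
after  6: R0=0x0a R1=0x02 R2=0x08 R3=0xb2 R4=0x76 R5=0x92  N=0 Z=0
after  7: R0=0x0a R1=0x02 R2=0x08 R3=0xb2 R4=0xba R5=0x92  N=1 Z=0
after  8: R0=0x4e R1=0x02 R2=0x08 R3=0xb2 R4=0xba R5=0x92  N=0 Z=0
after  9: R0=0x4e R1=0x02 R2=0x08 R3=0x0a R4=0xba R5=0x92  N=0 Z=0
after 10: R0=0x4e R1=0x02 R2=0x08 R3=0x0a R4=0xba R5=0x56  N=0 Z=0
after 11: R0=0x4e R1=0x08 R2=0x08 R3=0x0a R4=0xba R5=0x56  N=0 Z=0
-- IRQ taken; context saved, return-PC = 12 --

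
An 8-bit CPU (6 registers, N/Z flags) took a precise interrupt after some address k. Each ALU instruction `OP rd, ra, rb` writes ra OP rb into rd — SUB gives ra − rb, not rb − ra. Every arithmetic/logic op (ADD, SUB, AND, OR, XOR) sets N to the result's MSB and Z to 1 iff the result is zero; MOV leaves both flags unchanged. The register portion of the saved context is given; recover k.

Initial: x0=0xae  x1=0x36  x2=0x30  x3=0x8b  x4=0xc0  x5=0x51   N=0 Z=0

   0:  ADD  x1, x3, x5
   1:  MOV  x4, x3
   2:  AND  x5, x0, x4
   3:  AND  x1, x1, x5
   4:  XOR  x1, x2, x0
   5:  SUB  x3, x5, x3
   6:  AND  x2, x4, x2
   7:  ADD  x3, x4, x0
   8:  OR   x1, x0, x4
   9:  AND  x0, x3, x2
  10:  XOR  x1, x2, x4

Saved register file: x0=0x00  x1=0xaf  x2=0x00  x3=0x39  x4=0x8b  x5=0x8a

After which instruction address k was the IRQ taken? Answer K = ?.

K = 9

after  0: x0=0xae x1=0xdc x2=0x30 x3=0x8b x4=0xc0 x5=0x51  N=1 Z=0
after  1: x0=0xae x1=0xdc x2=0x30 x3=0x8b x4=0x8b x5=0x51  N=1 Z=0
after  2: x0=0xae x1=0xdc x2=0x30 x3=0x8b x4=0x8b x5=0x8a  N=1 Z=0
after  3: x0=0xae x1=0x88 x2=0x30 x3=0x8b x4=0x8b x5=0x8a  N=1 Z=0
after  4: x0=0xae x1=0x9e x2=0x30 x3=0x8b x4=0x8b x5=0x8a  N=1 Z=0
after  5: x0=0xae x1=0x9e x2=0x30 x3=0xff x4=0x8b x5=0x8a  N=1 Z=0
after  6: x0=0xae x1=0x9e x2=0x00 x3=0xff x4=0x8b x5=0x8a  N=0 Z=1
after  7: x0=0xae x1=0x9e x2=0x00 x3=0x39 x4=0x8b x5=0x8a  N=0 Z=0
after  8: x0=0xae x1=0xaf x2=0x00 x3=0x39 x4=0x8b x5=0x8a  N=1 Z=0
after  9: x0=0x00 x1=0xaf x2=0x00 x3=0x39 x4=0x8b x5=0x8a  N=0 Z=1
-- IRQ taken; context saved, return-PC = 10 --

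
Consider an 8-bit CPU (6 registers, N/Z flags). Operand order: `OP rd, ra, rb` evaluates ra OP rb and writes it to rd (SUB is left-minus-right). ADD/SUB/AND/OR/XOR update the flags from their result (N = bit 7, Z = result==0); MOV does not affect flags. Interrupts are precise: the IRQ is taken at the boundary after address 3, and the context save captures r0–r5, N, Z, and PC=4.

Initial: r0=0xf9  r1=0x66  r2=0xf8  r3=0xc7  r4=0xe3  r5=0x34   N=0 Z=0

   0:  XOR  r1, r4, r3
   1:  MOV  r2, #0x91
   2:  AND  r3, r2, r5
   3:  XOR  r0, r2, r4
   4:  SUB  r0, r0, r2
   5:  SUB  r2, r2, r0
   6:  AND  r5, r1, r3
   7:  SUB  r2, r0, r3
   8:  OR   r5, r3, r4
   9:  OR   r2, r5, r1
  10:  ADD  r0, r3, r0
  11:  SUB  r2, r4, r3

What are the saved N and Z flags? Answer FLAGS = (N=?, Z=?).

FLAGS = (N=0, Z=0)

after  0: r0=0xf9 r1=0x24 r2=0xf8 r3=0xc7 r4=0xe3 r5=0x34  N=0 Z=0
after  1: r0=0xf9 r1=0x24 r2=0x91 r3=0xc7 r4=0xe3 r5=0x34  N=0 Z=0
after  2: r0=0xf9 r1=0x24 r2=0x91 r3=0x10 r4=0xe3 r5=0x34  N=0 Z=0
after  3: r0=0x72 r1=0x24 r2=0x91 r3=0x10 r4=0xe3 r5=0x34  N=0 Z=0
-- IRQ taken; context saved, return-PC = 4 --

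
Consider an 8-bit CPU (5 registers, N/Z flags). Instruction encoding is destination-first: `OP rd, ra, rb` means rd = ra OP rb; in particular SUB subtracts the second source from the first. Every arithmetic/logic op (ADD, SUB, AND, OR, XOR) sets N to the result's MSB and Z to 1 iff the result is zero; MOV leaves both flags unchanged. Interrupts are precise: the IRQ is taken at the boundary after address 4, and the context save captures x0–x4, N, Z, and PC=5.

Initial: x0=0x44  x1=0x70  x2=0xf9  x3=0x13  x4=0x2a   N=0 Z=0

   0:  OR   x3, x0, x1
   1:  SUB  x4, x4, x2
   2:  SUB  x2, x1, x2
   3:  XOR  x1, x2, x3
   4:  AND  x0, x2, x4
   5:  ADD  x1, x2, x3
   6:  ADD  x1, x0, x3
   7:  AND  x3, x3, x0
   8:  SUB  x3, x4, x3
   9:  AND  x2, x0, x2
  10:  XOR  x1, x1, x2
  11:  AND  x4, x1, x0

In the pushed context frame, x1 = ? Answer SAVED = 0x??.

after  0: x0=0x44 x1=0x70 x2=0xf9 x3=0x74 x4=0x2a  N=0 Z=0
after  1: x0=0x44 x1=0x70 x2=0xf9 x3=0x74 x4=0x31  N=0 Z=0
after  2: x0=0x44 x1=0x70 x2=0x77 x3=0x74 x4=0x31  N=0 Z=0
after  3: x0=0x44 x1=0x03 x2=0x77 x3=0x74 x4=0x31  N=0 Z=0
after  4: x0=0x31 x1=0x03 x2=0x77 x3=0x74 x4=0x31  N=0 Z=0
-- IRQ taken; context saved, return-PC = 5 --

SAVED = 0x03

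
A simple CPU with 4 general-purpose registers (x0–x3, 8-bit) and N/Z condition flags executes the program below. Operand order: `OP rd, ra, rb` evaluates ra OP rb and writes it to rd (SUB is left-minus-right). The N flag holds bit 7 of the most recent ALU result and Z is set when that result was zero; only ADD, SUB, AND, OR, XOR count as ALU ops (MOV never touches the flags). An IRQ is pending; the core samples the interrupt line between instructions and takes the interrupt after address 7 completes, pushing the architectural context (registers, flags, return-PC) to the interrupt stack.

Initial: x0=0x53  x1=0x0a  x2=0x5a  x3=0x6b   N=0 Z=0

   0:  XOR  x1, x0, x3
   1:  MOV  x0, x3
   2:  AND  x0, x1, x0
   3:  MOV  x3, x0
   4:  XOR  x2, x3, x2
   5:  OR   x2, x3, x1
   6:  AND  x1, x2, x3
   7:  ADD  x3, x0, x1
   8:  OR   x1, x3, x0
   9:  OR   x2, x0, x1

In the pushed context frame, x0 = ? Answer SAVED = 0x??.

after  0: x0=0x53 x1=0x38 x2=0x5a x3=0x6b  N=0 Z=0
after  1: x0=0x6b x1=0x38 x2=0x5a x3=0x6b  N=0 Z=0
after  2: x0=0x28 x1=0x38 x2=0x5a x3=0x6b  N=0 Z=0
after  3: x0=0x28 x1=0x38 x2=0x5a x3=0x28  N=0 Z=0
after  4: x0=0x28 x1=0x38 x2=0x72 x3=0x28  N=0 Z=0
after  5: x0=0x28 x1=0x38 x2=0x38 x3=0x28  N=0 Z=0
after  6: x0=0x28 x1=0x28 x2=0x38 x3=0x28  N=0 Z=0
after  7: x0=0x28 x1=0x28 x2=0x38 x3=0x50  N=0 Z=0
-- IRQ taken; context saved, return-PC = 8 --

SAVED = 0x28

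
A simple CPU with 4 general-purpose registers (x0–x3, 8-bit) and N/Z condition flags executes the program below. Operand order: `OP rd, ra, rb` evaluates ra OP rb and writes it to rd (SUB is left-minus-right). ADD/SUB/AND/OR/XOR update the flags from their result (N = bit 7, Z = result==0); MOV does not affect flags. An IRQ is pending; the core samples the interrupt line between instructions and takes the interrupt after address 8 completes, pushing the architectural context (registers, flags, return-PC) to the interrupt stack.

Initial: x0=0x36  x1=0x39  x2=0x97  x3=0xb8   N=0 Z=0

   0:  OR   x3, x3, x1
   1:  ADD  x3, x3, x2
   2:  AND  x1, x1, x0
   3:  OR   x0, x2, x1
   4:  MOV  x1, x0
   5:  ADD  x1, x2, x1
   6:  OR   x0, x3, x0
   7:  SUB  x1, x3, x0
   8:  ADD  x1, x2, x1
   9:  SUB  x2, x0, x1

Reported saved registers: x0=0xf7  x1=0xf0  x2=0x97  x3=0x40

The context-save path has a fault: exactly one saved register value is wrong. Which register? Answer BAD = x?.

BAD = x3

after  0: x0=0x36 x1=0x39 x2=0x97 x3=0xb9  N=1 Z=0
after  1: x0=0x36 x1=0x39 x2=0x97 x3=0x50  N=0 Z=0
after  2: x0=0x36 x1=0x30 x2=0x97 x3=0x50  N=0 Z=0
after  3: x0=0xb7 x1=0x30 x2=0x97 x3=0x50  N=1 Z=0
after  4: x0=0xb7 x1=0xb7 x2=0x97 x3=0x50  N=1 Z=0
after  5: x0=0xb7 x1=0x4e x2=0x97 x3=0x50  N=0 Z=0
after  6: x0=0xf7 x1=0x4e x2=0x97 x3=0x50  N=1 Z=0
after  7: x0=0xf7 x1=0x59 x2=0x97 x3=0x50  N=0 Z=0
after  8: x0=0xf7 x1=0xf0 x2=0x97 x3=0x50  N=1 Z=0
-- IRQ taken; context saved, return-PC = 9 --
mismatch: x3: reported 0x40 vs actual 0x50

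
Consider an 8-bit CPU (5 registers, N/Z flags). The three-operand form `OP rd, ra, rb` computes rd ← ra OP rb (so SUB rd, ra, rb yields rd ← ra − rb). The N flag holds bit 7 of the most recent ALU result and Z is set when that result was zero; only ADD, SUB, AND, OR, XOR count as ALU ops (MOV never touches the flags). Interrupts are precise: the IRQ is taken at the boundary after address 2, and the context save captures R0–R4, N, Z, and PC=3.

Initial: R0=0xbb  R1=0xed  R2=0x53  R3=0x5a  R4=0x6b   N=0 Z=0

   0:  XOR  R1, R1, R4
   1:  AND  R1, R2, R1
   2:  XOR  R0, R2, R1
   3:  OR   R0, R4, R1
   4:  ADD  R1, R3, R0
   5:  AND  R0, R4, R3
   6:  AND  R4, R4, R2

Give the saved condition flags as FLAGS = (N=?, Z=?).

after  0: R0=0xbb R1=0x86 R2=0x53 R3=0x5a R4=0x6b  N=1 Z=0
after  1: R0=0xbb R1=0x02 R2=0x53 R3=0x5a R4=0x6b  N=0 Z=0
after  2: R0=0x51 R1=0x02 R2=0x53 R3=0x5a R4=0x6b  N=0 Z=0
-- IRQ taken; context saved, return-PC = 3 --

FLAGS = (N=0, Z=0)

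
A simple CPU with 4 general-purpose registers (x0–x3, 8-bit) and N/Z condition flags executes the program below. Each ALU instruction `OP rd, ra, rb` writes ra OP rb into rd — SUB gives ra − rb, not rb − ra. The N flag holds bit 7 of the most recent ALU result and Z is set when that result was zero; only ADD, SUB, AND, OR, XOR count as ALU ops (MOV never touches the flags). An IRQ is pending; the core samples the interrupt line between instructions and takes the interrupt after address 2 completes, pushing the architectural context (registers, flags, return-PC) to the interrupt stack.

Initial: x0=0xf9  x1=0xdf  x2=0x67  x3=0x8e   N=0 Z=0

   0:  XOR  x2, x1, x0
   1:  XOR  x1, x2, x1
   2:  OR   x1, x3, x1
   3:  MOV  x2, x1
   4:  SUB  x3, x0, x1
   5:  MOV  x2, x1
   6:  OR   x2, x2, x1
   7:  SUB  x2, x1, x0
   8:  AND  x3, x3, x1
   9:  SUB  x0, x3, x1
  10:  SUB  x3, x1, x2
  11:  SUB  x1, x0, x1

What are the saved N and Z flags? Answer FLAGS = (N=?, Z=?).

FLAGS = (N=1, Z=0)

after  0: x0=0xf9 x1=0xdf x2=0x26 x3=0x8e  N=0 Z=0
after  1: x0=0xf9 x1=0xf9 x2=0x26 x3=0x8e  N=1 Z=0
after  2: x0=0xf9 x1=0xff x2=0x26 x3=0x8e  N=1 Z=0
-- IRQ taken; context saved, return-PC = 3 --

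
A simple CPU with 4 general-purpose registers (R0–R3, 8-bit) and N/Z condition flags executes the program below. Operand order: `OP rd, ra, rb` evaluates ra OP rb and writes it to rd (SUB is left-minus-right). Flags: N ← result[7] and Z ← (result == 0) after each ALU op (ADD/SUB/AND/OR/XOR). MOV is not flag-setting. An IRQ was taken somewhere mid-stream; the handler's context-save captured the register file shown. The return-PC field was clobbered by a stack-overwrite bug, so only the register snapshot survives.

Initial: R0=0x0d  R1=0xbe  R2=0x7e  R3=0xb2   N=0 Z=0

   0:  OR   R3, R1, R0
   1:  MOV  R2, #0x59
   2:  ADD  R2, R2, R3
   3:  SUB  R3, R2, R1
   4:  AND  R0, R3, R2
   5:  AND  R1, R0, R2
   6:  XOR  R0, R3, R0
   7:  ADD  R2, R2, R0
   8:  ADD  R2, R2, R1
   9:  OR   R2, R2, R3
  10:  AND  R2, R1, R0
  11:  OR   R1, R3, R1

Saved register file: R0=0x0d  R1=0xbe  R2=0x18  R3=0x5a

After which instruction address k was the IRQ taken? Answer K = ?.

K = 3

after  0: R0=0x0d R1=0xbe R2=0x7e R3=0xbf  N=1 Z=0
after  1: R0=0x0d R1=0xbe R2=0x59 R3=0xbf  N=1 Z=0
after  2: R0=0x0d R1=0xbe R2=0x18 R3=0xbf  N=0 Z=0
after  3: R0=0x0d R1=0xbe R2=0x18 R3=0x5a  N=0 Z=0
-- IRQ taken; context saved, return-PC = 4 --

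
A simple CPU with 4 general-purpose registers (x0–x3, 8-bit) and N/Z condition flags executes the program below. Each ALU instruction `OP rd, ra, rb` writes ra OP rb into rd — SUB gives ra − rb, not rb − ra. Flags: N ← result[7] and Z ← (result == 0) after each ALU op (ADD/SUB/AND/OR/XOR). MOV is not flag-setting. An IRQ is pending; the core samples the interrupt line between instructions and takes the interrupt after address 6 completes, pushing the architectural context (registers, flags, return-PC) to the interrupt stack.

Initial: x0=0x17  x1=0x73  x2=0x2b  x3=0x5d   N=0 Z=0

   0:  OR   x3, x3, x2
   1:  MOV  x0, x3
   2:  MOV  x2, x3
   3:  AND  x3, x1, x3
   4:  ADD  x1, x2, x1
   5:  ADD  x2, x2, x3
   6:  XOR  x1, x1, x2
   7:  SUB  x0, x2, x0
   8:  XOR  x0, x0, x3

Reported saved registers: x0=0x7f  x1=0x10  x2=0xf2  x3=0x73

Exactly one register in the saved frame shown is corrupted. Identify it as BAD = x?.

BAD = x1

after  0: x0=0x17 x1=0x73 x2=0x2b x3=0x7f  N=0 Z=0
after  1: x0=0x7f x1=0x73 x2=0x2b x3=0x7f  N=0 Z=0
after  2: x0=0x7f x1=0x73 x2=0x7f x3=0x7f  N=0 Z=0
after  3: x0=0x7f x1=0x73 x2=0x7f x3=0x73  N=0 Z=0
after  4: x0=0x7f x1=0xf2 x2=0x7f x3=0x73  N=1 Z=0
after  5: x0=0x7f x1=0xf2 x2=0xf2 x3=0x73  N=1 Z=0
after  6: x0=0x7f x1=0x00 x2=0xf2 x3=0x73  N=0 Z=1
-- IRQ taken; context saved, return-PC = 7 --
mismatch: x1: reported 0x10 vs actual 0x00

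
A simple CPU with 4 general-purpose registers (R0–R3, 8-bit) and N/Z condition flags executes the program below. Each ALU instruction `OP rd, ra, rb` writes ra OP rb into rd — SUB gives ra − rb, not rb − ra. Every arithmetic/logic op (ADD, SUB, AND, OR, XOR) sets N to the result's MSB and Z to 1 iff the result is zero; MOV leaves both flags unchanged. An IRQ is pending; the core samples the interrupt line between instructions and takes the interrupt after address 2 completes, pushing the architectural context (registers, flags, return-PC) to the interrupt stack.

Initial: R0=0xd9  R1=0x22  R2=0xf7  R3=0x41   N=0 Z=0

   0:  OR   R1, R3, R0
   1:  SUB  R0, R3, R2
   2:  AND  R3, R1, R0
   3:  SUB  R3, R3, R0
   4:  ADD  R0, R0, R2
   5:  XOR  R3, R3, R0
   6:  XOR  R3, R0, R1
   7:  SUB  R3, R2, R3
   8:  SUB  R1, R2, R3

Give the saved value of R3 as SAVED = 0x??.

after  0: R0=0xd9 R1=0xd9 R2=0xf7 R3=0x41  N=1 Z=0
after  1: R0=0x4a R1=0xd9 R2=0xf7 R3=0x41  N=0 Z=0
after  2: R0=0x4a R1=0xd9 R2=0xf7 R3=0x48  N=0 Z=0
-- IRQ taken; context saved, return-PC = 3 --

SAVED = 0x48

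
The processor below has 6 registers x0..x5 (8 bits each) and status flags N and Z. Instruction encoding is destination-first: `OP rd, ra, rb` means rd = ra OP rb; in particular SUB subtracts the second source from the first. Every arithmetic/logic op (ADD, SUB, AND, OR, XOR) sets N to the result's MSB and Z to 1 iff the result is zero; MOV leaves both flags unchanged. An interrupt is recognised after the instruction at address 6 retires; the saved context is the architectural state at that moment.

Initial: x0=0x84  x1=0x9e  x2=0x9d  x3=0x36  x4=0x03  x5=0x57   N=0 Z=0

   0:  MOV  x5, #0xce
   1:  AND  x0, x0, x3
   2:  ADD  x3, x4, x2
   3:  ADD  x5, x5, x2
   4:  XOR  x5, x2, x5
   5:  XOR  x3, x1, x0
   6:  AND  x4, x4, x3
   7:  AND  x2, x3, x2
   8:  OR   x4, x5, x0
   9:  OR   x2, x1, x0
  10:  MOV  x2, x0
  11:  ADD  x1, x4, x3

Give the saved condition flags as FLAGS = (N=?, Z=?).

after  0: x0=0x84 x1=0x9e x2=0x9d x3=0x36 x4=0x03 x5=0xce  N=0 Z=0
after  1: x0=0x04 x1=0x9e x2=0x9d x3=0x36 x4=0x03 x5=0xce  N=0 Z=0
after  2: x0=0x04 x1=0x9e x2=0x9d x3=0xa0 x4=0x03 x5=0xce  N=1 Z=0
after  3: x0=0x04 x1=0x9e x2=0x9d x3=0xa0 x4=0x03 x5=0x6b  N=0 Z=0
after  4: x0=0x04 x1=0x9e x2=0x9d x3=0xa0 x4=0x03 x5=0xf6  N=1 Z=0
after  5: x0=0x04 x1=0x9e x2=0x9d x3=0x9a x4=0x03 x5=0xf6  N=1 Z=0
after  6: x0=0x04 x1=0x9e x2=0x9d x3=0x9a x4=0x02 x5=0xf6  N=0 Z=0
-- IRQ taken; context saved, return-PC = 7 --

FLAGS = (N=0, Z=0)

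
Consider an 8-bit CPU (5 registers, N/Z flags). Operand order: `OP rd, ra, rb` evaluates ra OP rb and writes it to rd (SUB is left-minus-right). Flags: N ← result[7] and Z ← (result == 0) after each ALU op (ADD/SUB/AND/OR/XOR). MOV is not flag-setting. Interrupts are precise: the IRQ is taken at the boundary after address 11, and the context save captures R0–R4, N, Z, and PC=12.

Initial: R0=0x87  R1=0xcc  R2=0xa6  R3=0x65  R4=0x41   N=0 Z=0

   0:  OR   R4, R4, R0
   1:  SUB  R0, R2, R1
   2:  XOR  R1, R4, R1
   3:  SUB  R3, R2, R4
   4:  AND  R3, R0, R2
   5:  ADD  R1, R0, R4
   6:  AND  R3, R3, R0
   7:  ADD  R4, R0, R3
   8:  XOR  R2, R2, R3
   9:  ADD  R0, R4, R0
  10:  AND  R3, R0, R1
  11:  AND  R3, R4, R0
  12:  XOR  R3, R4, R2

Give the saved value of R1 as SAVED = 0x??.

after  0: R0=0x87 R1=0xcc R2=0xa6 R3=0x65 R4=0xc7  N=1 Z=0
after  1: R0=0xda R1=0xcc R2=0xa6 R3=0x65 R4=0xc7  N=1 Z=0
after  2: R0=0xda R1=0x0b R2=0xa6 R3=0x65 R4=0xc7  N=0 Z=0
after  3: R0=0xda R1=0x0b R2=0xa6 R3=0xdf R4=0xc7  N=1 Z=0
after  4: R0=0xda R1=0x0b R2=0xa6 R3=0x82 R4=0xc7  N=1 Z=0
after  5: R0=0xda R1=0xa1 R2=0xa6 R3=0x82 R4=0xc7  N=1 Z=0
after  6: R0=0xda R1=0xa1 R2=0xa6 R3=0x82 R4=0xc7  N=1 Z=0
after  7: R0=0xda R1=0xa1 R2=0xa6 R3=0x82 R4=0x5c  N=0 Z=0
after  8: R0=0xda R1=0xa1 R2=0x24 R3=0x82 R4=0x5c  N=0 Z=0
after  9: R0=0x36 R1=0xa1 R2=0x24 R3=0x82 R4=0x5c  N=0 Z=0
after 10: R0=0x36 R1=0xa1 R2=0x24 R3=0x20 R4=0x5c  N=0 Z=0
after 11: R0=0x36 R1=0xa1 R2=0x24 R3=0x14 R4=0x5c  N=0 Z=0
-- IRQ taken; context saved, return-PC = 12 --

SAVED = 0xa1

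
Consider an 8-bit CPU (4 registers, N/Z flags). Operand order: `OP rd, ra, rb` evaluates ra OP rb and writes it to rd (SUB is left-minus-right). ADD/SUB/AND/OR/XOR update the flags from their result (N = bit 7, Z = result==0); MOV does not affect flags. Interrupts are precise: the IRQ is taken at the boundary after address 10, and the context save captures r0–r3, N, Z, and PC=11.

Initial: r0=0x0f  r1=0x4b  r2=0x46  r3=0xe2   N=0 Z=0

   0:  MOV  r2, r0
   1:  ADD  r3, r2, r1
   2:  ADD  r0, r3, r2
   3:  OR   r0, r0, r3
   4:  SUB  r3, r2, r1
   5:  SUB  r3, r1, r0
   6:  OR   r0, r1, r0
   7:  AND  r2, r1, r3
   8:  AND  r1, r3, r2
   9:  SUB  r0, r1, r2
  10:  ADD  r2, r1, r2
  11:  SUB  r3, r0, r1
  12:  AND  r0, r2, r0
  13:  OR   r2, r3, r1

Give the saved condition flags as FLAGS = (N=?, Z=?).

FLAGS = (N=1, Z=0)

after  0: r0=0x0f r1=0x4b r2=0x0f r3=0xe2  N=0 Z=0
after  1: r0=0x0f r1=0x4b r2=0x0f r3=0x5a  N=0 Z=0
after  2: r0=0x69 r1=0x4b r2=0x0f r3=0x5a  N=0 Z=0
after  3: r0=0x7b r1=0x4b r2=0x0f r3=0x5a  N=0 Z=0
after  4: r0=0x7b r1=0x4b r2=0x0f r3=0xc4  N=1 Z=0
after  5: r0=0x7b r1=0x4b r2=0x0f r3=0xd0  N=1 Z=0
after  6: r0=0x7b r1=0x4b r2=0x0f r3=0xd0  N=0 Z=0
after  7: r0=0x7b r1=0x4b r2=0x40 r3=0xd0  N=0 Z=0
after  8: r0=0x7b r1=0x40 r2=0x40 r3=0xd0  N=0 Z=0
after  9: r0=0x00 r1=0x40 r2=0x40 r3=0xd0  N=0 Z=1
after 10: r0=0x00 r1=0x40 r2=0x80 r3=0xd0  N=1 Z=0
-- IRQ taken; context saved, return-PC = 11 --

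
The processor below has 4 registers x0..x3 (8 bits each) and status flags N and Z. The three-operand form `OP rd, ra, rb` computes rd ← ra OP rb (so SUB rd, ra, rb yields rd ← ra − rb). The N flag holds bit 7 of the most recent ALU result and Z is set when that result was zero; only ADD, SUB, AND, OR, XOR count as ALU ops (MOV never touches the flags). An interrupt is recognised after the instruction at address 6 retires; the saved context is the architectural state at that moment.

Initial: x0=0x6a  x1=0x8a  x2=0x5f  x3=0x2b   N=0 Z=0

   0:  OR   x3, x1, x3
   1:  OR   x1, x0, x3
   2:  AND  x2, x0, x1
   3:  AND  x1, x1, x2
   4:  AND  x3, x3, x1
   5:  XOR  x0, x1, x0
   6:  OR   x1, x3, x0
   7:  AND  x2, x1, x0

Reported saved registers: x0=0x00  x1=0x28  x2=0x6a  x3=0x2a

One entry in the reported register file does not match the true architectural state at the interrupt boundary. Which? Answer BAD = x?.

after  0: x0=0x6a x1=0x8a x2=0x5f x3=0xab  N=1 Z=0
after  1: x0=0x6a x1=0xeb x2=0x5f x3=0xab  N=1 Z=0
after  2: x0=0x6a x1=0xeb x2=0x6a x3=0xab  N=0 Z=0
after  3: x0=0x6a x1=0x6a x2=0x6a x3=0xab  N=0 Z=0
after  4: x0=0x6a x1=0x6a x2=0x6a x3=0x2a  N=0 Z=0
after  5: x0=0x00 x1=0x6a x2=0x6a x3=0x2a  N=0 Z=1
after  6: x0=0x00 x1=0x2a x2=0x6a x3=0x2a  N=0 Z=0
-- IRQ taken; context saved, return-PC = 7 --
mismatch: x1: reported 0x28 vs actual 0x2a

BAD = x1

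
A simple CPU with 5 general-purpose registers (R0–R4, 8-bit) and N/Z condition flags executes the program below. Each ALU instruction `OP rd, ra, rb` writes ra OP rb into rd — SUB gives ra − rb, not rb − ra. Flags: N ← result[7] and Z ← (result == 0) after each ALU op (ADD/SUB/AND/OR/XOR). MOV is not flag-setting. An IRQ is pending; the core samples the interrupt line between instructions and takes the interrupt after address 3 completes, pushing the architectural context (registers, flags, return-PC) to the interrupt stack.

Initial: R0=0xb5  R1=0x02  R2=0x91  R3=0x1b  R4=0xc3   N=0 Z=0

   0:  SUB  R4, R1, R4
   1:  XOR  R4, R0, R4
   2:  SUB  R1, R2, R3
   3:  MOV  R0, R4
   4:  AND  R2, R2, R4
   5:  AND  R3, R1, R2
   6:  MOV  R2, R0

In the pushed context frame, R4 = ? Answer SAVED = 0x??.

after  0: R0=0xb5 R1=0x02 R2=0x91 R3=0x1b R4=0x3f  N=0 Z=0
after  1: R0=0xb5 R1=0x02 R2=0x91 R3=0x1b R4=0x8a  N=1 Z=0
after  2: R0=0xb5 R1=0x76 R2=0x91 R3=0x1b R4=0x8a  N=0 Z=0
after  3: R0=0x8a R1=0x76 R2=0x91 R3=0x1b R4=0x8a  N=0 Z=0
-- IRQ taken; context saved, return-PC = 4 --

SAVED = 0x8a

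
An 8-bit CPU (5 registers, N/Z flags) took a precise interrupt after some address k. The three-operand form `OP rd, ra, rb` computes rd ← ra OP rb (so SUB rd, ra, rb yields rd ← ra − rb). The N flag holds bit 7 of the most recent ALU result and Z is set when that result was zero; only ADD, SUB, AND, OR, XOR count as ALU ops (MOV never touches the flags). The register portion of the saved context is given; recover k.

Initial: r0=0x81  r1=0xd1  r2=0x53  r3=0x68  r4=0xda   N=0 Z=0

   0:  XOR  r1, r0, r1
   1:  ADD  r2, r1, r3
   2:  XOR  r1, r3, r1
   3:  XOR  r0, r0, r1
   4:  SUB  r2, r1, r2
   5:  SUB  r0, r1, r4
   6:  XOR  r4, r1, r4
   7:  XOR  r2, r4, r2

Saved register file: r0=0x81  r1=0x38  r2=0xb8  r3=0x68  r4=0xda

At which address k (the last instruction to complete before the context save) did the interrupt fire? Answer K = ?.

after  0: r0=0x81 r1=0x50 r2=0x53 r3=0x68 r4=0xda  N=0 Z=0
after  1: r0=0x81 r1=0x50 r2=0xb8 r3=0x68 r4=0xda  N=1 Z=0
after  2: r0=0x81 r1=0x38 r2=0xb8 r3=0x68 r4=0xda  N=0 Z=0
-- IRQ taken; context saved, return-PC = 3 --

K = 2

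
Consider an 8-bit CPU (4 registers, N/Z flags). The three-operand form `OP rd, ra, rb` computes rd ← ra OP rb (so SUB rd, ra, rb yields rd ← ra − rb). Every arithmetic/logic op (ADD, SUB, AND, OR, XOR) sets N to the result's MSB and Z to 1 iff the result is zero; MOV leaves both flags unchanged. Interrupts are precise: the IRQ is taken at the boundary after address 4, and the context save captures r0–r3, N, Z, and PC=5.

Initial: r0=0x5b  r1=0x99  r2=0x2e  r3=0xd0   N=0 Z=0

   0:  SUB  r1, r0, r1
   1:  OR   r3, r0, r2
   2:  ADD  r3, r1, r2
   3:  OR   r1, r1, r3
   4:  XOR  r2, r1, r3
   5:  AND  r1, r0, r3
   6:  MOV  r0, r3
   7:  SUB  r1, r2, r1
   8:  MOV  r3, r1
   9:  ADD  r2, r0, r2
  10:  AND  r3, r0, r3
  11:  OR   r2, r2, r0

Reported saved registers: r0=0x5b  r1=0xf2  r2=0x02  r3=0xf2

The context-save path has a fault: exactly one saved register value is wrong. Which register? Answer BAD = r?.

after  0: r0=0x5b r1=0xc2 r2=0x2e r3=0xd0  N=1 Z=0
after  1: r0=0x5b r1=0xc2 r2=0x2e r3=0x7f  N=0 Z=0
after  2: r0=0x5b r1=0xc2 r2=0x2e r3=0xf0  N=1 Z=0
after  3: r0=0x5b r1=0xf2 r2=0x2e r3=0xf0  N=1 Z=0
after  4: r0=0x5b r1=0xf2 r2=0x02 r3=0xf0  N=0 Z=0
-- IRQ taken; context saved, return-PC = 5 --
mismatch: r3: reported 0xf2 vs actual 0xf0

BAD = r3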